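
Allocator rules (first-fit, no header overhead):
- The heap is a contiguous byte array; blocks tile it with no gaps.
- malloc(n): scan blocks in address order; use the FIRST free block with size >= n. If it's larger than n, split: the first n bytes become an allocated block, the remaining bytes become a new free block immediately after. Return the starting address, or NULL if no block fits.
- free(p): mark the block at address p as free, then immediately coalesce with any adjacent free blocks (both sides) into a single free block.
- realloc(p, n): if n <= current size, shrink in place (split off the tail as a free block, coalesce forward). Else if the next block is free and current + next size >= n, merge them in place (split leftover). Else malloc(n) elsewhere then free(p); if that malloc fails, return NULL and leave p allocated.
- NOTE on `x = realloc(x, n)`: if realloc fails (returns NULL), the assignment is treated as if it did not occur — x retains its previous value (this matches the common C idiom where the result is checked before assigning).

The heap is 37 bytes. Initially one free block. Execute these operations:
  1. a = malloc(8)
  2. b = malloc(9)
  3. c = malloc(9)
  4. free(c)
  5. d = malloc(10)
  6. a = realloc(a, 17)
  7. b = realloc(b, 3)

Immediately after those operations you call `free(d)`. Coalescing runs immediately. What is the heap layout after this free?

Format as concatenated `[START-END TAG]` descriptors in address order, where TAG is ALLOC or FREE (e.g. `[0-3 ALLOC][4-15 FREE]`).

Op 1: a = malloc(8) -> a = 0; heap: [0-7 ALLOC][8-36 FREE]
Op 2: b = malloc(9) -> b = 8; heap: [0-7 ALLOC][8-16 ALLOC][17-36 FREE]
Op 3: c = malloc(9) -> c = 17; heap: [0-7 ALLOC][8-16 ALLOC][17-25 ALLOC][26-36 FREE]
Op 4: free(c) -> (freed c); heap: [0-7 ALLOC][8-16 ALLOC][17-36 FREE]
Op 5: d = malloc(10) -> d = 17; heap: [0-7 ALLOC][8-16 ALLOC][17-26 ALLOC][27-36 FREE]
Op 6: a = realloc(a, 17) -> NULL (a unchanged); heap: [0-7 ALLOC][8-16 ALLOC][17-26 ALLOC][27-36 FREE]
Op 7: b = realloc(b, 3) -> b = 8; heap: [0-7 ALLOC][8-10 ALLOC][11-16 FREE][17-26 ALLOC][27-36 FREE]
free(d): d = 17 -> block [17-26 ALLOC]; mark free, coalesce with adjacent free neighbors -> [0-7 ALLOC][8-10 ALLOC][11-36 FREE]

Answer: [0-7 ALLOC][8-10 ALLOC][11-36 FREE]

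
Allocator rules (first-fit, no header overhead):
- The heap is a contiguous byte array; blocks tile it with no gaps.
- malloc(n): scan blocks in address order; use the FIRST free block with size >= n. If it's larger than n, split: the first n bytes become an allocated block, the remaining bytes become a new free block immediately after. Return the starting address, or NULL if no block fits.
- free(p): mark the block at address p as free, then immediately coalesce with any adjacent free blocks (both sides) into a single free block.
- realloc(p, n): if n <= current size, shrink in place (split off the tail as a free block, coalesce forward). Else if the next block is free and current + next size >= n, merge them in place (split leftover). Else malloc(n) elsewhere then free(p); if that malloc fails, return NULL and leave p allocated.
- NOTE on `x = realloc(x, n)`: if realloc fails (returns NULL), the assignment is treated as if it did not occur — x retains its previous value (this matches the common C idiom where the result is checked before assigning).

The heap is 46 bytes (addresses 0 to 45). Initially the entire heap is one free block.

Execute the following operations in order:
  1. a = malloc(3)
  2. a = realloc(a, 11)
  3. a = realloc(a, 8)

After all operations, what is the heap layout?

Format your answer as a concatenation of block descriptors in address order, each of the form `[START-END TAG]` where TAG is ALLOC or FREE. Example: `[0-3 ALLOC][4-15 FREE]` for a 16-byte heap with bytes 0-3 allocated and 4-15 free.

Answer: [0-7 ALLOC][8-45 FREE]

Derivation:
Op 1: a = malloc(3) -> a = 0; heap: [0-2 ALLOC][3-45 FREE]
Op 2: a = realloc(a, 11) -> a = 0; heap: [0-10 ALLOC][11-45 FREE]
Op 3: a = realloc(a, 8) -> a = 0; heap: [0-7 ALLOC][8-45 FREE]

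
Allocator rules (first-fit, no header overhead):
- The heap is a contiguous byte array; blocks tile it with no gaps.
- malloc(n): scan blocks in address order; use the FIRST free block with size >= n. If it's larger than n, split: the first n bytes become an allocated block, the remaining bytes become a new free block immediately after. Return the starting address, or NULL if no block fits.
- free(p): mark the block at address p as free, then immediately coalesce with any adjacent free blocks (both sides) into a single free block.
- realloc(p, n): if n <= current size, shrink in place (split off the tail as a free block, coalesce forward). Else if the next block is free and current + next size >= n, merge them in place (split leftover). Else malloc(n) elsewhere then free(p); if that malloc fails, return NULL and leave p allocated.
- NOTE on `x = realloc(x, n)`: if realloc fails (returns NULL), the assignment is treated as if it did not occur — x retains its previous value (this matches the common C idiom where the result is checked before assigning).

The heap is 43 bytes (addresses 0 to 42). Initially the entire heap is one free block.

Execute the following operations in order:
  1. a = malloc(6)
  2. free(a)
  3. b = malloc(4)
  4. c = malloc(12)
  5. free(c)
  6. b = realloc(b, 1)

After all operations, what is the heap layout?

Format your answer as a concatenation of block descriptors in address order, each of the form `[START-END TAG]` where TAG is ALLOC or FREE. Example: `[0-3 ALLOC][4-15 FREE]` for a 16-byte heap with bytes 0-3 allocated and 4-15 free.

Op 1: a = malloc(6) -> a = 0; heap: [0-5 ALLOC][6-42 FREE]
Op 2: free(a) -> (freed a); heap: [0-42 FREE]
Op 3: b = malloc(4) -> b = 0; heap: [0-3 ALLOC][4-42 FREE]
Op 4: c = malloc(12) -> c = 4; heap: [0-3 ALLOC][4-15 ALLOC][16-42 FREE]
Op 5: free(c) -> (freed c); heap: [0-3 ALLOC][4-42 FREE]
Op 6: b = realloc(b, 1) -> b = 0; heap: [0-0 ALLOC][1-42 FREE]

Answer: [0-0 ALLOC][1-42 FREE]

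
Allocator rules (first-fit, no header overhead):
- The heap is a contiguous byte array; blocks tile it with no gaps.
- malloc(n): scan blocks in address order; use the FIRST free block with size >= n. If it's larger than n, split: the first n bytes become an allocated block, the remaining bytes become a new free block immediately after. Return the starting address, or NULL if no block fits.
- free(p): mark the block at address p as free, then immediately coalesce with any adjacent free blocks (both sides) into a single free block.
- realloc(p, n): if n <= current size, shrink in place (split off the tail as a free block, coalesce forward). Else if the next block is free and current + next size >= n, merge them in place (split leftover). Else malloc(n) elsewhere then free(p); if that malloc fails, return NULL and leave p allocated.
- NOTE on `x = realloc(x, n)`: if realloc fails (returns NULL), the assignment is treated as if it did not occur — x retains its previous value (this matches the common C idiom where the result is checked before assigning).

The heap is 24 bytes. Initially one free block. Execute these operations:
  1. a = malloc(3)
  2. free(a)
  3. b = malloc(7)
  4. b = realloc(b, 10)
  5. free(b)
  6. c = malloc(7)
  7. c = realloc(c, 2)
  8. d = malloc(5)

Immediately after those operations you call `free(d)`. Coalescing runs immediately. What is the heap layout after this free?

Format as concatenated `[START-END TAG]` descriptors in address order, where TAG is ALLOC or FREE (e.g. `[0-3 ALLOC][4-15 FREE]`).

Op 1: a = malloc(3) -> a = 0; heap: [0-2 ALLOC][3-23 FREE]
Op 2: free(a) -> (freed a); heap: [0-23 FREE]
Op 3: b = malloc(7) -> b = 0; heap: [0-6 ALLOC][7-23 FREE]
Op 4: b = realloc(b, 10) -> b = 0; heap: [0-9 ALLOC][10-23 FREE]
Op 5: free(b) -> (freed b); heap: [0-23 FREE]
Op 6: c = malloc(7) -> c = 0; heap: [0-6 ALLOC][7-23 FREE]
Op 7: c = realloc(c, 2) -> c = 0; heap: [0-1 ALLOC][2-23 FREE]
Op 8: d = malloc(5) -> d = 2; heap: [0-1 ALLOC][2-6 ALLOC][7-23 FREE]
free(d): d = 2 -> block [2-6 ALLOC]; mark free, coalesce with adjacent free neighbors -> [0-1 ALLOC][2-23 FREE]

Answer: [0-1 ALLOC][2-23 FREE]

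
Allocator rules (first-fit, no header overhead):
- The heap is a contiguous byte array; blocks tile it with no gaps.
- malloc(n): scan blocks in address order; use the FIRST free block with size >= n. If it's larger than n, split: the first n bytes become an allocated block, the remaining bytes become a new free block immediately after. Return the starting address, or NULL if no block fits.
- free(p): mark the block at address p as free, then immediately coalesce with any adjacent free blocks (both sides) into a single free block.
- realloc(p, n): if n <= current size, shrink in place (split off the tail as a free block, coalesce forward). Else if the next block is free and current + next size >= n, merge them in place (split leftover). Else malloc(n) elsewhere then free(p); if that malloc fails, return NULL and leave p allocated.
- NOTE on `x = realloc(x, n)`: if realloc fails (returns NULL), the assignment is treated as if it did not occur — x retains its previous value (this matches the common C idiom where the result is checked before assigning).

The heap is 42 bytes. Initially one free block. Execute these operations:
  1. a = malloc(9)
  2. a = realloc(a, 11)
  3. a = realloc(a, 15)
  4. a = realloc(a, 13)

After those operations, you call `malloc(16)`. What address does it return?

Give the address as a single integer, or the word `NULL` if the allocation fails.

Op 1: a = malloc(9) -> a = 0; heap: [0-8 ALLOC][9-41 FREE]
Op 2: a = realloc(a, 11) -> a = 0; heap: [0-10 ALLOC][11-41 FREE]
Op 3: a = realloc(a, 15) -> a = 0; heap: [0-14 ALLOC][15-41 FREE]
Op 4: a = realloc(a, 13) -> a = 0; heap: [0-12 ALLOC][13-41 FREE]
malloc(16): first-fit scan over [0-12 ALLOC][13-41 FREE] -> 13

Answer: 13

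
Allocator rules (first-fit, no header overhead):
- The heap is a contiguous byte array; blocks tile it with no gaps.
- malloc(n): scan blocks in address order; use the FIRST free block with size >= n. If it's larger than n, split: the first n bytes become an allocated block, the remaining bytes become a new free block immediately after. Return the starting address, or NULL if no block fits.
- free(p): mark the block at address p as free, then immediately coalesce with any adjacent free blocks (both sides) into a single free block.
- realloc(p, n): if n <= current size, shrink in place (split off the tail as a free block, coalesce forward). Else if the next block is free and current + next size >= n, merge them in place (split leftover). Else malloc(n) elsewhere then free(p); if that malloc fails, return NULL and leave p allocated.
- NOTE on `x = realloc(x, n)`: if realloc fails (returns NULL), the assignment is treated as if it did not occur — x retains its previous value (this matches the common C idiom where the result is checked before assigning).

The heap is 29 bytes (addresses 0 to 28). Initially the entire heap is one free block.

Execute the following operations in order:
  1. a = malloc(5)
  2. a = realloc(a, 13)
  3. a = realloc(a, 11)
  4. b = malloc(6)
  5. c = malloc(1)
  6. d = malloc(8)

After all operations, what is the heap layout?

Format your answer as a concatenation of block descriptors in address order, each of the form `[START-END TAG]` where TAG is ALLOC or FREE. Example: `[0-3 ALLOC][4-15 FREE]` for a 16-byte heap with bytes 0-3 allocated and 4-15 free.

Answer: [0-10 ALLOC][11-16 ALLOC][17-17 ALLOC][18-25 ALLOC][26-28 FREE]

Derivation:
Op 1: a = malloc(5) -> a = 0; heap: [0-4 ALLOC][5-28 FREE]
Op 2: a = realloc(a, 13) -> a = 0; heap: [0-12 ALLOC][13-28 FREE]
Op 3: a = realloc(a, 11) -> a = 0; heap: [0-10 ALLOC][11-28 FREE]
Op 4: b = malloc(6) -> b = 11; heap: [0-10 ALLOC][11-16 ALLOC][17-28 FREE]
Op 5: c = malloc(1) -> c = 17; heap: [0-10 ALLOC][11-16 ALLOC][17-17 ALLOC][18-28 FREE]
Op 6: d = malloc(8) -> d = 18; heap: [0-10 ALLOC][11-16 ALLOC][17-17 ALLOC][18-25 ALLOC][26-28 FREE]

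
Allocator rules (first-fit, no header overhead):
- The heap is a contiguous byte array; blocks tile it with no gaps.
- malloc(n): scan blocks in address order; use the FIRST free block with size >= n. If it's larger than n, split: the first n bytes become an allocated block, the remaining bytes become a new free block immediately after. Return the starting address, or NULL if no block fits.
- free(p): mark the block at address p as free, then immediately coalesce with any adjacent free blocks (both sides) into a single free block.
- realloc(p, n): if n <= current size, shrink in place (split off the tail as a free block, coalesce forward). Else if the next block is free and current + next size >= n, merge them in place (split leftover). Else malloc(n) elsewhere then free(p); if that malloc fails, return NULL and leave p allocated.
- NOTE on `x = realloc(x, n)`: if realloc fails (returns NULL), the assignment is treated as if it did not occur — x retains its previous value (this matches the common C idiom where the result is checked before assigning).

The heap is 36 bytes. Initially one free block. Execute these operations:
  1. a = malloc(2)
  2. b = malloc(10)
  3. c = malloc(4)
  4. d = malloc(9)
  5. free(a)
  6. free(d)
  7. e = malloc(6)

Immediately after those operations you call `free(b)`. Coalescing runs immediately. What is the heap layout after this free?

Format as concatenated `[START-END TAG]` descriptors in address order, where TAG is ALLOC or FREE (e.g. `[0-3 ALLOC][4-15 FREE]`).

Op 1: a = malloc(2) -> a = 0; heap: [0-1 ALLOC][2-35 FREE]
Op 2: b = malloc(10) -> b = 2; heap: [0-1 ALLOC][2-11 ALLOC][12-35 FREE]
Op 3: c = malloc(4) -> c = 12; heap: [0-1 ALLOC][2-11 ALLOC][12-15 ALLOC][16-35 FREE]
Op 4: d = malloc(9) -> d = 16; heap: [0-1 ALLOC][2-11 ALLOC][12-15 ALLOC][16-24 ALLOC][25-35 FREE]
Op 5: free(a) -> (freed a); heap: [0-1 FREE][2-11 ALLOC][12-15 ALLOC][16-24 ALLOC][25-35 FREE]
Op 6: free(d) -> (freed d); heap: [0-1 FREE][2-11 ALLOC][12-15 ALLOC][16-35 FREE]
Op 7: e = malloc(6) -> e = 16; heap: [0-1 FREE][2-11 ALLOC][12-15 ALLOC][16-21 ALLOC][22-35 FREE]
free(b): b = 2 -> block [2-11 ALLOC]; mark free, coalesce with adjacent free neighbors -> [0-11 FREE][12-15 ALLOC][16-21 ALLOC][22-35 FREE]

Answer: [0-11 FREE][12-15 ALLOC][16-21 ALLOC][22-35 FREE]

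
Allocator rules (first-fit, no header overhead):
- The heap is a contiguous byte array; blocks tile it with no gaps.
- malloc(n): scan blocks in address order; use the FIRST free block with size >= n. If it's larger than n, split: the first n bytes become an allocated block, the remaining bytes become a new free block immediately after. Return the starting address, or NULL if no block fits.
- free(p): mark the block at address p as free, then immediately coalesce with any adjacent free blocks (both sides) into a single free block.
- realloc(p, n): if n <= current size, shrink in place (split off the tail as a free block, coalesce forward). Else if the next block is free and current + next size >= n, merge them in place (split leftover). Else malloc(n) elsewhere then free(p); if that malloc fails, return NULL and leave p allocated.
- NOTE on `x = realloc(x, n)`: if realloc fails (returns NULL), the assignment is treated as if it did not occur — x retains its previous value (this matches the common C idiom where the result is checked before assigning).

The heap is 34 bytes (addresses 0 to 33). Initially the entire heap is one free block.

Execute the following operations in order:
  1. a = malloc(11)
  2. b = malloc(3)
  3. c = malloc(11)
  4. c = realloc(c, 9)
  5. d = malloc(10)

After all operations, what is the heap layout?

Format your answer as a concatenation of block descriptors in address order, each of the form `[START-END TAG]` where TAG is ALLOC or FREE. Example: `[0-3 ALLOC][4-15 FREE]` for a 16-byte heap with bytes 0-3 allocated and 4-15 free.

Op 1: a = malloc(11) -> a = 0; heap: [0-10 ALLOC][11-33 FREE]
Op 2: b = malloc(3) -> b = 11; heap: [0-10 ALLOC][11-13 ALLOC][14-33 FREE]
Op 3: c = malloc(11) -> c = 14; heap: [0-10 ALLOC][11-13 ALLOC][14-24 ALLOC][25-33 FREE]
Op 4: c = realloc(c, 9) -> c = 14; heap: [0-10 ALLOC][11-13 ALLOC][14-22 ALLOC][23-33 FREE]
Op 5: d = malloc(10) -> d = 23; heap: [0-10 ALLOC][11-13 ALLOC][14-22 ALLOC][23-32 ALLOC][33-33 FREE]

Answer: [0-10 ALLOC][11-13 ALLOC][14-22 ALLOC][23-32 ALLOC][33-33 FREE]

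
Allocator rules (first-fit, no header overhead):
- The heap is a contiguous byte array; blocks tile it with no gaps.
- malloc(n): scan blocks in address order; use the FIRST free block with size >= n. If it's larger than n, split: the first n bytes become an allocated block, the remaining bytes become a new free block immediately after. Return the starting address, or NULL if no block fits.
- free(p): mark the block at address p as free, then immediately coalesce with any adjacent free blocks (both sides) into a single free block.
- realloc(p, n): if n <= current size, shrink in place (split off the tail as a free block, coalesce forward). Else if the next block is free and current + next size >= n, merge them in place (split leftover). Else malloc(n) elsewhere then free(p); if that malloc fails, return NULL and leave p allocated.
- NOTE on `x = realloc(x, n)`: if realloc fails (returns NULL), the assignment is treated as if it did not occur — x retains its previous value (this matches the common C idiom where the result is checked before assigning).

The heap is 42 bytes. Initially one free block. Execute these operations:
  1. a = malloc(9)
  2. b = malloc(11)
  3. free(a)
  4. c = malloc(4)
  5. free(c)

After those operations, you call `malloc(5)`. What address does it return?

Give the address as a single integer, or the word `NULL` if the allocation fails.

Answer: 0

Derivation:
Op 1: a = malloc(9) -> a = 0; heap: [0-8 ALLOC][9-41 FREE]
Op 2: b = malloc(11) -> b = 9; heap: [0-8 ALLOC][9-19 ALLOC][20-41 FREE]
Op 3: free(a) -> (freed a); heap: [0-8 FREE][9-19 ALLOC][20-41 FREE]
Op 4: c = malloc(4) -> c = 0; heap: [0-3 ALLOC][4-8 FREE][9-19 ALLOC][20-41 FREE]
Op 5: free(c) -> (freed c); heap: [0-8 FREE][9-19 ALLOC][20-41 FREE]
malloc(5): first-fit scan over [0-8 FREE][9-19 ALLOC][20-41 FREE] -> 0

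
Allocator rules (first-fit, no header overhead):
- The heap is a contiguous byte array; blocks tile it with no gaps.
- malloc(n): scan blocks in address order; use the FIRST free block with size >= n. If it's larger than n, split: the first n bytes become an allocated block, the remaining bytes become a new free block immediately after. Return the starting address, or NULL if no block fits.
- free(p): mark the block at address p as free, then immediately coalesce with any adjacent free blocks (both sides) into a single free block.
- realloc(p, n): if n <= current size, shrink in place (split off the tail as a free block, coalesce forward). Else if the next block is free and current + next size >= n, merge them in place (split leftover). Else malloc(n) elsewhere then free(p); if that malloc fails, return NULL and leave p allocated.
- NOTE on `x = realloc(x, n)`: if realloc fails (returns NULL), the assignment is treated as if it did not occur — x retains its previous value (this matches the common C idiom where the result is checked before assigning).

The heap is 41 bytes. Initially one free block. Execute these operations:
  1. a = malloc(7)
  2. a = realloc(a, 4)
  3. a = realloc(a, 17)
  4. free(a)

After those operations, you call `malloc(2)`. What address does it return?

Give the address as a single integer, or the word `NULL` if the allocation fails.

Op 1: a = malloc(7) -> a = 0; heap: [0-6 ALLOC][7-40 FREE]
Op 2: a = realloc(a, 4) -> a = 0; heap: [0-3 ALLOC][4-40 FREE]
Op 3: a = realloc(a, 17) -> a = 0; heap: [0-16 ALLOC][17-40 FREE]
Op 4: free(a) -> (freed a); heap: [0-40 FREE]
malloc(2): first-fit scan over [0-40 FREE] -> 0

Answer: 0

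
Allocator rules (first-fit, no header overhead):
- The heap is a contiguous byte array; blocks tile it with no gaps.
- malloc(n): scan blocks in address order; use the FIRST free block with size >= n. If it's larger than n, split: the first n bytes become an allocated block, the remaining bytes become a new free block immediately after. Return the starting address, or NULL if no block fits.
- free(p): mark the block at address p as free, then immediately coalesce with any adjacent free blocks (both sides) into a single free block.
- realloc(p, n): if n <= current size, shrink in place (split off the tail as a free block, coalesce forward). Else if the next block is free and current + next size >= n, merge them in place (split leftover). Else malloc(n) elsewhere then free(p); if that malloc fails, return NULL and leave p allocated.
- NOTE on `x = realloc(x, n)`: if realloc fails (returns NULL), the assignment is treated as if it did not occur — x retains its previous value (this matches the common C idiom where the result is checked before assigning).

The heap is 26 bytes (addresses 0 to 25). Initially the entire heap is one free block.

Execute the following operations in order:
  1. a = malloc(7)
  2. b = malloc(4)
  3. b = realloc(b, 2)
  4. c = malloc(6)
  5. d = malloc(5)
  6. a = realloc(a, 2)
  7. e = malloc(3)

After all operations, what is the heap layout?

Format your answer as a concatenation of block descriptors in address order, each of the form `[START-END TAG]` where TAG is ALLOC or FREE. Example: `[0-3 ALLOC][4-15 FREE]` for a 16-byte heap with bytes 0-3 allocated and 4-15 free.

Op 1: a = malloc(7) -> a = 0; heap: [0-6 ALLOC][7-25 FREE]
Op 2: b = malloc(4) -> b = 7; heap: [0-6 ALLOC][7-10 ALLOC][11-25 FREE]
Op 3: b = realloc(b, 2) -> b = 7; heap: [0-6 ALLOC][7-8 ALLOC][9-25 FREE]
Op 4: c = malloc(6) -> c = 9; heap: [0-6 ALLOC][7-8 ALLOC][9-14 ALLOC][15-25 FREE]
Op 5: d = malloc(5) -> d = 15; heap: [0-6 ALLOC][7-8 ALLOC][9-14 ALLOC][15-19 ALLOC][20-25 FREE]
Op 6: a = realloc(a, 2) -> a = 0; heap: [0-1 ALLOC][2-6 FREE][7-8 ALLOC][9-14 ALLOC][15-19 ALLOC][20-25 FREE]
Op 7: e = malloc(3) -> e = 2; heap: [0-1 ALLOC][2-4 ALLOC][5-6 FREE][7-8 ALLOC][9-14 ALLOC][15-19 ALLOC][20-25 FREE]

Answer: [0-1 ALLOC][2-4 ALLOC][5-6 FREE][7-8 ALLOC][9-14 ALLOC][15-19 ALLOC][20-25 FREE]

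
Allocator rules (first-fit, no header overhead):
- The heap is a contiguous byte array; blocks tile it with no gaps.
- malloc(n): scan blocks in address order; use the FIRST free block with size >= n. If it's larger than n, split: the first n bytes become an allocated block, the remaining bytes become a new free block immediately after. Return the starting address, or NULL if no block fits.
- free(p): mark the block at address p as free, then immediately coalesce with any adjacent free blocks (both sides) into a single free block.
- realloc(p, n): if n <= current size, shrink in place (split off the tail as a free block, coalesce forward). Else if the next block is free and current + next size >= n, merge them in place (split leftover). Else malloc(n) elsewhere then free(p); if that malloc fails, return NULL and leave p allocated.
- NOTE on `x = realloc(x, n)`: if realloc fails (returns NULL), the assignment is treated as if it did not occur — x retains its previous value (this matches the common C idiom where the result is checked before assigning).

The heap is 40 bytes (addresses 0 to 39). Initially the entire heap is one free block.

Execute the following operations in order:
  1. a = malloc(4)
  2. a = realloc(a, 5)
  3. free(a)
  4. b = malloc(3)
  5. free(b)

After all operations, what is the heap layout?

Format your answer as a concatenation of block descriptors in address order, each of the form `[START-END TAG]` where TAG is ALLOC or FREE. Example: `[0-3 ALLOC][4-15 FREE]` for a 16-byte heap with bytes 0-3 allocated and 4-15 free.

Op 1: a = malloc(4) -> a = 0; heap: [0-3 ALLOC][4-39 FREE]
Op 2: a = realloc(a, 5) -> a = 0; heap: [0-4 ALLOC][5-39 FREE]
Op 3: free(a) -> (freed a); heap: [0-39 FREE]
Op 4: b = malloc(3) -> b = 0; heap: [0-2 ALLOC][3-39 FREE]
Op 5: free(b) -> (freed b); heap: [0-39 FREE]

Answer: [0-39 FREE]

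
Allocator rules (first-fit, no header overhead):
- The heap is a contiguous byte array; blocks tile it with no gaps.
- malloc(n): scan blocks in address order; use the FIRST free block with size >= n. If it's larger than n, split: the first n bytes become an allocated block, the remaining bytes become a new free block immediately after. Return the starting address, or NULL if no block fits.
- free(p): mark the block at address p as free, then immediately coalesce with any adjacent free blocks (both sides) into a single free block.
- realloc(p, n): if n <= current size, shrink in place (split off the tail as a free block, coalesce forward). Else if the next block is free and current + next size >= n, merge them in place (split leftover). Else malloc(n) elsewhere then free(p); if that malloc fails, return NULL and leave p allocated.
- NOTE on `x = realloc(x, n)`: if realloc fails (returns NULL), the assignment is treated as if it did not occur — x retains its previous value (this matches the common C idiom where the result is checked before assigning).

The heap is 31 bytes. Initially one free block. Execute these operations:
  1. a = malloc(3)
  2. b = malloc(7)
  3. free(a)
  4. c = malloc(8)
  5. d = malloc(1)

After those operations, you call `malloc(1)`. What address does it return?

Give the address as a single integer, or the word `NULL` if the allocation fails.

Op 1: a = malloc(3) -> a = 0; heap: [0-2 ALLOC][3-30 FREE]
Op 2: b = malloc(7) -> b = 3; heap: [0-2 ALLOC][3-9 ALLOC][10-30 FREE]
Op 3: free(a) -> (freed a); heap: [0-2 FREE][3-9 ALLOC][10-30 FREE]
Op 4: c = malloc(8) -> c = 10; heap: [0-2 FREE][3-9 ALLOC][10-17 ALLOC][18-30 FREE]
Op 5: d = malloc(1) -> d = 0; heap: [0-0 ALLOC][1-2 FREE][3-9 ALLOC][10-17 ALLOC][18-30 FREE]
malloc(1): first-fit scan over [0-0 ALLOC][1-2 FREE][3-9 ALLOC][10-17 ALLOC][18-30 FREE] -> 1

Answer: 1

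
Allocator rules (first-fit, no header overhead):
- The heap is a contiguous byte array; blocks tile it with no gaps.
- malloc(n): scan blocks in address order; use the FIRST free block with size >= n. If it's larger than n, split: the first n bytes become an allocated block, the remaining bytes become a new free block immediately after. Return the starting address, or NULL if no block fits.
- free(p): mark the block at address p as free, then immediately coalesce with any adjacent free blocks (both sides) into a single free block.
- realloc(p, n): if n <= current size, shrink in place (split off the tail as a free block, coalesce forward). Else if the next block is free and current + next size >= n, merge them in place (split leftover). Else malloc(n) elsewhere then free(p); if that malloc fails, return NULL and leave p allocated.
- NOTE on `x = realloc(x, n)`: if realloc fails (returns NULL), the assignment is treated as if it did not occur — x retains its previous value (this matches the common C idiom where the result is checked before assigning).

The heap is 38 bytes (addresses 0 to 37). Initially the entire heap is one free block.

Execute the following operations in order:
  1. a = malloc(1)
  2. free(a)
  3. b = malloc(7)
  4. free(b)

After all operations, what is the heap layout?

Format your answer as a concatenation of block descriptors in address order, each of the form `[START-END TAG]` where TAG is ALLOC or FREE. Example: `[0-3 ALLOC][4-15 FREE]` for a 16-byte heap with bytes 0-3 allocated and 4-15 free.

Op 1: a = malloc(1) -> a = 0; heap: [0-0 ALLOC][1-37 FREE]
Op 2: free(a) -> (freed a); heap: [0-37 FREE]
Op 3: b = malloc(7) -> b = 0; heap: [0-6 ALLOC][7-37 FREE]
Op 4: free(b) -> (freed b); heap: [0-37 FREE]

Answer: [0-37 FREE]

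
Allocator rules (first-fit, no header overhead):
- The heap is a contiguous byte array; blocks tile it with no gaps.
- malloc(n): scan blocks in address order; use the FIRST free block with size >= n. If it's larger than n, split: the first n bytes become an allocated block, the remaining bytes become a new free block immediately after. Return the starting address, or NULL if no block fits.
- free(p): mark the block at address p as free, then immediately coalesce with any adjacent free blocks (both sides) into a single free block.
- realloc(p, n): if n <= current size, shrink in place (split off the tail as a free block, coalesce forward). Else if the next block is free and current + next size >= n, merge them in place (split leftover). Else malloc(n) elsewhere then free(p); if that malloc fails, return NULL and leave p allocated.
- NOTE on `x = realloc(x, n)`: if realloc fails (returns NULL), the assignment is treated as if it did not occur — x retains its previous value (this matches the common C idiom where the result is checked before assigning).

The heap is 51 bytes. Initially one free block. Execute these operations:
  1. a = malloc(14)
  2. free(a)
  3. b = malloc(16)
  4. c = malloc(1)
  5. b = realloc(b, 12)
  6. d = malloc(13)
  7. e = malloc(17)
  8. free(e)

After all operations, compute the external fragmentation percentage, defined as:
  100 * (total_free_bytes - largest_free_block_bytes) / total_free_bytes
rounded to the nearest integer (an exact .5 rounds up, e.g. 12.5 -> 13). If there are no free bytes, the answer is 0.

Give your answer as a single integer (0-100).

Op 1: a = malloc(14) -> a = 0; heap: [0-13 ALLOC][14-50 FREE]
Op 2: free(a) -> (freed a); heap: [0-50 FREE]
Op 3: b = malloc(16) -> b = 0; heap: [0-15 ALLOC][16-50 FREE]
Op 4: c = malloc(1) -> c = 16; heap: [0-15 ALLOC][16-16 ALLOC][17-50 FREE]
Op 5: b = realloc(b, 12) -> b = 0; heap: [0-11 ALLOC][12-15 FREE][16-16 ALLOC][17-50 FREE]
Op 6: d = malloc(13) -> d = 17; heap: [0-11 ALLOC][12-15 FREE][16-16 ALLOC][17-29 ALLOC][30-50 FREE]
Op 7: e = malloc(17) -> e = 30; heap: [0-11 ALLOC][12-15 FREE][16-16 ALLOC][17-29 ALLOC][30-46 ALLOC][47-50 FREE]
Op 8: free(e) -> (freed e); heap: [0-11 ALLOC][12-15 FREE][16-16 ALLOC][17-29 ALLOC][30-50 FREE]
Free blocks: [4 21] total_free=25 largest=21 -> 100*(25-21)/25 = 400/25 = 16

Answer: 16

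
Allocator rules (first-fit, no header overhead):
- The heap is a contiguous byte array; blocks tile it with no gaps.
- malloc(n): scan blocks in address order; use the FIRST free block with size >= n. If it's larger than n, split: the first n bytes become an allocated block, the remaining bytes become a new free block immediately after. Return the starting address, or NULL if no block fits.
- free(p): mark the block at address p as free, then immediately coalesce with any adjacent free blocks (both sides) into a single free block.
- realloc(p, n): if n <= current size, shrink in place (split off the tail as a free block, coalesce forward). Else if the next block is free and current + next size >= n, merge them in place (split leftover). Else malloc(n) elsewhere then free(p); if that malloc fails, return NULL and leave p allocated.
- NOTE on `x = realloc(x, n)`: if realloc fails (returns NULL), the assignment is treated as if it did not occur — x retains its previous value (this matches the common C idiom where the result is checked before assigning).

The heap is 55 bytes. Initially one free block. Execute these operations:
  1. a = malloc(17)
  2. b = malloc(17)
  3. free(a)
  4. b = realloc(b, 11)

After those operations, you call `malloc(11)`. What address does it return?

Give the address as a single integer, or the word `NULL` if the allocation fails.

Answer: 0

Derivation:
Op 1: a = malloc(17) -> a = 0; heap: [0-16 ALLOC][17-54 FREE]
Op 2: b = malloc(17) -> b = 17; heap: [0-16 ALLOC][17-33 ALLOC][34-54 FREE]
Op 3: free(a) -> (freed a); heap: [0-16 FREE][17-33 ALLOC][34-54 FREE]
Op 4: b = realloc(b, 11) -> b = 17; heap: [0-16 FREE][17-27 ALLOC][28-54 FREE]
malloc(11): first-fit scan over [0-16 FREE][17-27 ALLOC][28-54 FREE] -> 0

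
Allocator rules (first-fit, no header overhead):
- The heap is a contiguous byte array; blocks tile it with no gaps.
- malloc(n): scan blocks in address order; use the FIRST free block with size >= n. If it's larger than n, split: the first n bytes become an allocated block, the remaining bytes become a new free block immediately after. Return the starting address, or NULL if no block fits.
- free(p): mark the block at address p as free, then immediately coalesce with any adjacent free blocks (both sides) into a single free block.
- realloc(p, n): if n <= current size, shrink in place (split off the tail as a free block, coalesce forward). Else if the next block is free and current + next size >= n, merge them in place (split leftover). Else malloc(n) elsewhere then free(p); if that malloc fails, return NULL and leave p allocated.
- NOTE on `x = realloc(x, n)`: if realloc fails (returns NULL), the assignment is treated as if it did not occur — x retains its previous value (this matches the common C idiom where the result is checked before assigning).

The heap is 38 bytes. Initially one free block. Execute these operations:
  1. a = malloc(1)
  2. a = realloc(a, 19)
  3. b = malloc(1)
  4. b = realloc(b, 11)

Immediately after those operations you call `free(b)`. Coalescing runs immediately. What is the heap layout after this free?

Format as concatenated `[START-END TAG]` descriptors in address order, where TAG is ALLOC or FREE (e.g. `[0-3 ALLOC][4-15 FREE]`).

Op 1: a = malloc(1) -> a = 0; heap: [0-0 ALLOC][1-37 FREE]
Op 2: a = realloc(a, 19) -> a = 0; heap: [0-18 ALLOC][19-37 FREE]
Op 3: b = malloc(1) -> b = 19; heap: [0-18 ALLOC][19-19 ALLOC][20-37 FREE]
Op 4: b = realloc(b, 11) -> b = 19; heap: [0-18 ALLOC][19-29 ALLOC][30-37 FREE]
free(b): b = 19 -> block [19-29 ALLOC]; mark free, coalesce with adjacent free neighbors -> [0-18 ALLOC][19-37 FREE]

Answer: [0-18 ALLOC][19-37 FREE]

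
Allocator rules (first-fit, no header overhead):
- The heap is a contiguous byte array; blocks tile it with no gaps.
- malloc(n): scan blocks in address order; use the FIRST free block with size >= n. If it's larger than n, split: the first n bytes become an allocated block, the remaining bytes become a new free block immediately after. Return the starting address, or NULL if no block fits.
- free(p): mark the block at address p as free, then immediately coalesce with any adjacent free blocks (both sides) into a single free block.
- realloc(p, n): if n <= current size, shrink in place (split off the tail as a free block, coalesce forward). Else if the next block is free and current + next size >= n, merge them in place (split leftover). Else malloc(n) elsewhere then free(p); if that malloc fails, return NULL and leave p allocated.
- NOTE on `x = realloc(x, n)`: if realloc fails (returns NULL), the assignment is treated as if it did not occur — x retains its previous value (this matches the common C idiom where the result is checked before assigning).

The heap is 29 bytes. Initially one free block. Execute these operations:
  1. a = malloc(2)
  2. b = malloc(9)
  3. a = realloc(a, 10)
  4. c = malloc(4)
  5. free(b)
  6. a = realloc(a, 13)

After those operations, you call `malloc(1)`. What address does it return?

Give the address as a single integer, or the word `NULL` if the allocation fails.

Op 1: a = malloc(2) -> a = 0; heap: [0-1 ALLOC][2-28 FREE]
Op 2: b = malloc(9) -> b = 2; heap: [0-1 ALLOC][2-10 ALLOC][11-28 FREE]
Op 3: a = realloc(a, 10) -> a = 11; heap: [0-1 FREE][2-10 ALLOC][11-20 ALLOC][21-28 FREE]
Op 4: c = malloc(4) -> c = 21; heap: [0-1 FREE][2-10 ALLOC][11-20 ALLOC][21-24 ALLOC][25-28 FREE]
Op 5: free(b) -> (freed b); heap: [0-10 FREE][11-20 ALLOC][21-24 ALLOC][25-28 FREE]
Op 6: a = realloc(a, 13) -> NULL (a unchanged); heap: [0-10 FREE][11-20 ALLOC][21-24 ALLOC][25-28 FREE]
malloc(1): first-fit scan over [0-10 FREE][11-20 ALLOC][21-24 ALLOC][25-28 FREE] -> 0

Answer: 0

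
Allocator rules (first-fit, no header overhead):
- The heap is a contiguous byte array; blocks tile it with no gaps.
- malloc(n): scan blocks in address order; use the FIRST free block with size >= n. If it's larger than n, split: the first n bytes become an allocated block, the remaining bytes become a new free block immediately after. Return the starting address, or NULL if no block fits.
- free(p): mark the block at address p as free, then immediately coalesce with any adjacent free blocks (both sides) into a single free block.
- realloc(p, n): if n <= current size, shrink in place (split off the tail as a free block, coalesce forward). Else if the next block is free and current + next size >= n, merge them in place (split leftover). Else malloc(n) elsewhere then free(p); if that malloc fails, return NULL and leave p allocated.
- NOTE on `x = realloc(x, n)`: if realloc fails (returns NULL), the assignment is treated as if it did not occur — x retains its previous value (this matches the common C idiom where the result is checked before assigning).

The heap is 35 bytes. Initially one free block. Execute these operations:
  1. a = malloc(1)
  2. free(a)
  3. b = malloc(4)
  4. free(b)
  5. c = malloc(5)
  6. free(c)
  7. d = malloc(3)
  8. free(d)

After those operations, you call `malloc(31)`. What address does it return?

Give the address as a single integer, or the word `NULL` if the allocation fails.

Answer: 0

Derivation:
Op 1: a = malloc(1) -> a = 0; heap: [0-0 ALLOC][1-34 FREE]
Op 2: free(a) -> (freed a); heap: [0-34 FREE]
Op 3: b = malloc(4) -> b = 0; heap: [0-3 ALLOC][4-34 FREE]
Op 4: free(b) -> (freed b); heap: [0-34 FREE]
Op 5: c = malloc(5) -> c = 0; heap: [0-4 ALLOC][5-34 FREE]
Op 6: free(c) -> (freed c); heap: [0-34 FREE]
Op 7: d = malloc(3) -> d = 0; heap: [0-2 ALLOC][3-34 FREE]
Op 8: free(d) -> (freed d); heap: [0-34 FREE]
malloc(31): first-fit scan over [0-34 FREE] -> 0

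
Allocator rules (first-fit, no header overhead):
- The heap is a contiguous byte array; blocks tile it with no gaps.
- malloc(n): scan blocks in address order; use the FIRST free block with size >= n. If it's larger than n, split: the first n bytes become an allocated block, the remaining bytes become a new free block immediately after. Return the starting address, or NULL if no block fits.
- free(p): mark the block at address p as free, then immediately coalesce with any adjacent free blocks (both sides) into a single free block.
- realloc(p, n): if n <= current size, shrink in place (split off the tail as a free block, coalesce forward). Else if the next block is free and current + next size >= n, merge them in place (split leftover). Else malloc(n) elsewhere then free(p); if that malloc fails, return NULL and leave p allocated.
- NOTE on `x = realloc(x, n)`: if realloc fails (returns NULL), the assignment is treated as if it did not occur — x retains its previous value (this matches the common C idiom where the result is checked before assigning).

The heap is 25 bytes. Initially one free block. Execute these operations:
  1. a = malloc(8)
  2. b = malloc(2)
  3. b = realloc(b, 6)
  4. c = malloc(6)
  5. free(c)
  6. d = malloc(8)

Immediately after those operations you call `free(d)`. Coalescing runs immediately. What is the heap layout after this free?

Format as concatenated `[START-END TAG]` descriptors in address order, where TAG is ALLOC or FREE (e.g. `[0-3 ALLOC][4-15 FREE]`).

Op 1: a = malloc(8) -> a = 0; heap: [0-7 ALLOC][8-24 FREE]
Op 2: b = malloc(2) -> b = 8; heap: [0-7 ALLOC][8-9 ALLOC][10-24 FREE]
Op 3: b = realloc(b, 6) -> b = 8; heap: [0-7 ALLOC][8-13 ALLOC][14-24 FREE]
Op 4: c = malloc(6) -> c = 14; heap: [0-7 ALLOC][8-13 ALLOC][14-19 ALLOC][20-24 FREE]
Op 5: free(c) -> (freed c); heap: [0-7 ALLOC][8-13 ALLOC][14-24 FREE]
Op 6: d = malloc(8) -> d = 14; heap: [0-7 ALLOC][8-13 ALLOC][14-21 ALLOC][22-24 FREE]
free(d): d = 14 -> block [14-21 ALLOC]; mark free, coalesce with adjacent free neighbors -> [0-7 ALLOC][8-13 ALLOC][14-24 FREE]

Answer: [0-7 ALLOC][8-13 ALLOC][14-24 FREE]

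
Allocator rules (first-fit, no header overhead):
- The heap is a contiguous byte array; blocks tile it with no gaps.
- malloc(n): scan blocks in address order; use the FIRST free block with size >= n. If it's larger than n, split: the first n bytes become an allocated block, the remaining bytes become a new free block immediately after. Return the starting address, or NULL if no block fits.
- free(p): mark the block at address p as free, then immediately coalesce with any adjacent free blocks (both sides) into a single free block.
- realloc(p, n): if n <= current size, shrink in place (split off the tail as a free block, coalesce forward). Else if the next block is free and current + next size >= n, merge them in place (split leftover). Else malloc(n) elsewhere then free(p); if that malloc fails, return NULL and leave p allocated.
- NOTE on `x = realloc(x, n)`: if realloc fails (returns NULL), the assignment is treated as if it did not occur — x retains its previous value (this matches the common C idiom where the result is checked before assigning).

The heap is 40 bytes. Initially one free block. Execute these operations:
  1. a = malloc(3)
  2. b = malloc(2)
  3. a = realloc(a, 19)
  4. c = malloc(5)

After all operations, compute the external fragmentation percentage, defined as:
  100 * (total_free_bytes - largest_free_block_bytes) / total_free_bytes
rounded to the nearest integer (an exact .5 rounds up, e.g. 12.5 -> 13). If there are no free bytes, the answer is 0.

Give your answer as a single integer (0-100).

Op 1: a = malloc(3) -> a = 0; heap: [0-2 ALLOC][3-39 FREE]
Op 2: b = malloc(2) -> b = 3; heap: [0-2 ALLOC][3-4 ALLOC][5-39 FREE]
Op 3: a = realloc(a, 19) -> a = 5; heap: [0-2 FREE][3-4 ALLOC][5-23 ALLOC][24-39 FREE]
Op 4: c = malloc(5) -> c = 24; heap: [0-2 FREE][3-4 ALLOC][5-23 ALLOC][24-28 ALLOC][29-39 FREE]
Free blocks: [3 11] total_free=14 largest=11 -> 100*(14-11)/14 = 300/14 ≈ 21.429 -> rounds to 21

Answer: 21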